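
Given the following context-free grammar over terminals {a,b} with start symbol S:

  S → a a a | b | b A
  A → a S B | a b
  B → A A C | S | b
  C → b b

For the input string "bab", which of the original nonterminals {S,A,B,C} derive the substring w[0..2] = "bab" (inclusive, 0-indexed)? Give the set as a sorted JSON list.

Convert to CNF:
  S -> T0 X5 | T1 A | b
  A -> T0 T1 | T0 X2
  B -> A X3 | T0 X4 | T1 A | b
  C -> T1 T1
  T0 -> a
  T1 -> b
  X2 -> S B
  X3 -> A C
  X4 -> T0 T0
  X5 -> T0 T0

Fill CYK table bottom-up (cells [i..j] with 0 ≤ i ≤ j ≤ 2 only):
  T[0,0] 'b' = {B,S,T1}  orig:{B,S}
  T[1,1] 'a' = {T0}  orig:{}
  T[2,2] 'b' = {B,S,T1}  orig:{B,S}
  T[0,1] 'ba' = ∅
  T[1,2] 'ab' = {A}
  T[0,2] 'bab' = {B,S}

Original NTs in T[0,2] deriving "bab": ["B", "S"]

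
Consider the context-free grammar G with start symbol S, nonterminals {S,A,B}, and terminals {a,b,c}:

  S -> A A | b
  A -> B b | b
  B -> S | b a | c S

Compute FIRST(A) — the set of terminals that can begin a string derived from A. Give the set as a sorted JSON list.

FIRST sets, iterate to fixpoint:
[1]
  A via A→b: +{b}
  B via B→b a: +{b}
  B via B→c S: +{c}
  S via S→A A: +{b}
  S: {b}  A: {b}  B: {b,c}
[2]
  A via A→B b: +{c}
  S via S→A A: +{c}
  S: {b,c}  A: {b,c}  B: {b,c}
[3] (no change)
  S: {b,c}  A: {b,c}  B: {b,c}

FIRST(A) = ["b", "c"]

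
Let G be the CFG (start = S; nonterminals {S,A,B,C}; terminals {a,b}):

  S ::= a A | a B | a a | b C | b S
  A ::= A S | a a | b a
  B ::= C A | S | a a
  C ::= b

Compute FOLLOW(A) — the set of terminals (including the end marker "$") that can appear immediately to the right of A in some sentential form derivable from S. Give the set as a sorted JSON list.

Compute FIRST by fixpoint:
iter 1:
  A via A→a a: +{a}
  A via A→b a: +{b}
  B via B→a a: +{a}
  C via C→b: +{b}
  S via S→a A: +{a}
  S via S→b C: +{b}
  FIRST(S)={a,b}  FIRST(A)={a,b}  FIRST(B)={a}  FIRST(C)={b}
iter 2:
  B via B→C A: +{b}
  FIRST(S)={a,b}  FIRST(A)={a,b}  FIRST(B)={a,b}  FIRST(C)={b}
iter 3: — fixpoint
  FIRST(S)={a,b}  FIRST(A)={a,b}  FIRST(B)={a,b}  FIRST(C)={b}

FOLLOW iteration:
FOLLOW(S) := {$}
round 1:
  A→A S: FOLLOW(A) ⊇ FIRST(S) = {a,b}; new: +{a,b}
  A→A S: FOLLOW(S) ⊇ FOLLOW(A) ⊇ {a,b}; new: +{a,b}
  B→C A: FOLLOW(C) ⊇ FIRST(A) = {a,b}; new: +{a,b}
  S→a A: FOLLOW(A) ⊇ FOLLOW(S) ⊇ {$,a,b}; new: +{$}
  S→a B: FOLLOW(B) ⊇ FOLLOW(S) ⊇ {$,a,b}; new: +{$,a,b}
  S→b C: FOLLOW(C) ⊇ FOLLOW(S) ⊇ {$,a,b}; new: +{$}
  S: {$,a,b}  A: {$,a,b}  B: {$,a,b}  C: {$,a,b}
round 2: — fixpoint
  S: {$,a,b}  A: {$,a,b}  B: {$,a,b}  C: {$,a,b}

FOLLOW(A) = ["$", "a", "b"]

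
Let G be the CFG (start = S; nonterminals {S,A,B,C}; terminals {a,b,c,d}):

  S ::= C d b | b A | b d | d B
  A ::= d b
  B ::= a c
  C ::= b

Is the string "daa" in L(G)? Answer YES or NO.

CNF form of G:
  S -> C X4 | T0 B | T1 A | T1 T0
  A -> T0 T1
  B -> T2 T3
  C -> b
  T0 -> d
  T1 -> b
  T2 -> a
  T3 -> c
  X4 -> T0 T1

CYK fill:
  cell(0,0) d: {T0}  orig:{}
  cell(1,1) a: {T2}  orig:{}
  cell(2,2) a: {T2}  orig:{}
  cell(0,1) da: ∅
  cell(1,2) aa: ∅
  cell(0,2) daa: ∅

S ∉ T[0,2] ⇒ NO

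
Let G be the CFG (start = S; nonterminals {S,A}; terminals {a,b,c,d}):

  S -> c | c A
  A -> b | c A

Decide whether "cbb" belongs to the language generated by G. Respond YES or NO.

CNF form of G:
  S -> T0 A | c
  A -> T0 A | b
  T0 -> c

CYK fill:
  cell(0,0) c: {S,T0}  orig:{S}
  cell(1,1) b: {A}
  cell(2,2) b: {A}
  cell(0,1) cb: {A,S}
  cell(1,2) bb: ∅
  cell(0,2) cbb: ∅

S ∉ T[0,2] ⇒ NO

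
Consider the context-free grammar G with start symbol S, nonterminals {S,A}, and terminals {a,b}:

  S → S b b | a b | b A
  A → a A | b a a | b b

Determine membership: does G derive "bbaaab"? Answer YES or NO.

Convert to CNF:
  S -> S X3 | T0 T1 | T1 A
  A -> T0 A | T1 T1 | T1 X2
  T0 -> a
  T1 -> b
  X2 -> T0 T0
  X3 -> T1 T1

Fill CYK table bottom-up:
  T[0,0] 'b' = {T1}  orig:{}
  T[1,1] 'b' = {T1}  orig:{}
  T[2,2] 'a' = {T0}  orig:{}
  T[3,3] 'a' = {T0}  orig:{}
  T[4,4] 'a' = {T0}  orig:{}
  T[5,5] 'b' = {T1}  orig:{}
  T[0,1] 'bb' = {A,X3}  orig:{A}
  T[1,2] 'ba' = ∅
  T[2,3] 'aa' = {X2}  orig:{}
  T[3,4] 'aa' = {X2}  orig:{}
  T[4,5] 'ab' = {S}
  T[0,2] 'bba' = ∅
  T[1,3] 'baa' = {A}
  T[2,4] 'aaa' = ∅
  T[3,5] 'aab' = ∅
  T[0,3] 'bbaa' = {S}
  T[1,4] 'baaa' = ∅
  T[2,5] 'aaab' = ∅
  T[0,4] 'bbaaa' = ∅
  T[1,5] 'baaab' = ∅
  T[0,5] 'bbaaab' = ∅

S ∉ T[0,5] ⇒ NO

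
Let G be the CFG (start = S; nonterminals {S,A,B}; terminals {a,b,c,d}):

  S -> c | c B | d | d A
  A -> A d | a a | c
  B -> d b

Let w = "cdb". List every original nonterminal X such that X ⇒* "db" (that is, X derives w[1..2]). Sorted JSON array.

Convert to CNF:
  S -> T0 A | T3 B | c | d
  A -> A T0 | T1 T1 | c
  B -> T0 T2
  T0 -> d
  T1 -> a
  T2 -> b
  T3 -> c

CYK table (by increasing span), restricted to cells inside w[1..2]:
  cell(1,1) d: {S,T0}  orig:{S}
  cell(2,2) b: {T2}  orig:{}
  cell(1,2) db: {B}

Original NTs in T[1,2] deriving "db": ["B"]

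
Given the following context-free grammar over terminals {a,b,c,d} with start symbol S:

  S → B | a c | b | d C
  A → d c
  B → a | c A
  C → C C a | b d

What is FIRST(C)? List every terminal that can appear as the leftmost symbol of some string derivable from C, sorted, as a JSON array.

FIRST iteration:
[1]
  A via A→d c: +{d}
  B via B→a: +{a}
  B via B→c A: +{c}
  C via C→b d: +{b}
  S via S→B: +{a,c}
  S via S→b: +{b}
  S via S→d C: +{d}
  FIRST[S]={a,b,c,d}  FIRST[A]={d}  FIRST[B]={a,c}  FIRST[C]={b}
[2] (stable)
  FIRST[S]={a,b,c,d}  FIRST[A]={d}  FIRST[B]={a,c}  FIRST[C]={b}

FIRST(C) = ["b"]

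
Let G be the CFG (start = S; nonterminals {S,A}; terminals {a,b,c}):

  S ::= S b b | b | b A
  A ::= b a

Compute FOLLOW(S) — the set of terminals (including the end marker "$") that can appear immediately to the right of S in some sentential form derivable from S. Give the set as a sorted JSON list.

Compute FIRST by fixpoint:
[1]
  A via A→b a: +{b}
  S via S→b: +{b}
  FIRST(S)={b}  FIRST(A)={b}
[2] (stable)
  FIRST(S)={b}  FIRST(A)={b}

Compute FOLLOW by fixpoint:
initialize: $ ∈ FOLLOW(S)
iter 1:
  S→S b b: FOLLOW(S) ⊇ FIRST(b) = {b}; new: +{b}
  S→b A: FOLLOW(A) ⊇ FOLLOW(S) ⊇ {$,b}; new: +{$,b}
  S: {$,b}  A: {$,b}
iter 2: — fixpoint
  S: {$,b}  A: {$,b}

FOLLOW(S) = ["$", "b"]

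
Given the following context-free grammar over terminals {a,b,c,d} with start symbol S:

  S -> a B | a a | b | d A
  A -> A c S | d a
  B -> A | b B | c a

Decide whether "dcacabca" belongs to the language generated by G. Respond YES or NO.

CNF form of G:
  S -> T1 A | T2 B | T2 T2 | b
  A -> A X4 | T1 T2
  B -> A X5 | T0 T2 | T1 T2 | T3 B
  T0 -> c
  T1 -> d
  T2 -> a
  T3 -> b
  X4 -> T0 S
  X5 -> T0 S

CYK fill:
  [0..0]={T1}  "d"  orig:{}
  [1..1]={T0}  "c"  orig:{}
  [2..2]={T2}  "a"  orig:{}
  [3..3]={T0}  "c"  orig:{}
  [4..4]={T2}  "a"  orig:{}
  [5..5]={S,T3}  "b"  orig:{S}
  [6..6]={T0}  "c"  orig:{}
  [7..7]={T2}  "a"  orig:{}
  [0..1]=∅  "dc"
  [1..2]={B}  "ca"
  [2..3]=∅  "ac"
  [3..4]={B}  "ca"
  [4..5]=∅  "ab"
  [5..6]=∅  "bc"
  [6..7]={B}  "ca"
  [0..2]=∅  "dca"
  [1..3]=∅  "cac"
  [2..4]={S}  "aca"
  [3..5]=∅  "cab"
  [4..6]=∅  "abc"
  [5..7]={B}  "bca"
  [0..3]=∅  "dcac"
  [1..4]={X4,X5}  "caca"  orig:{}
  [2..5]=∅  "acab"
  [3..6]=∅  "cabc"
  [4..7]={S}  "abca"
  [0..4]=∅  "dcaca"
  [1..5]=∅  "cacab"
  [2..6]=∅  "acabc"
  [3..7]={X4,X5}  "cabca"  orig:{}
  [0..5]=∅  "dcacab"
  [1..6]=∅  "cacabc"
  [2..7]=∅  "acabca"
  [0..6]=∅  "dcacabc"
  [1..7]=∅  "cacabca"
  [0..7]=∅  "dcacabca"

S ∉ T[0,7] ⇒ NO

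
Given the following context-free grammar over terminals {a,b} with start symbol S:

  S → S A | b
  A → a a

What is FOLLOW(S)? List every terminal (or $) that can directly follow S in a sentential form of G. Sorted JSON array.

FIRST iteration:
[1]
  A via A→a a: +{a}
  S via S→b: +{b}
  FIRST[S]={b}  FIRST[A]={a}
[2] — fixpoint
  FIRST[S]={b}  FIRST[A]={a}

FOLLOW iteration:
FOLLOW(S) := {$}
pass 1:
  S→S A: FOLLOW(S) ⊇ FIRST(A) = {a}; new: +{a}
  S→S A: FOLLOW(A) ⊇ FOLLOW(S) ⊇ {$,a}; new: +{$,a}
  FOLLOW(S)={$,a}  FOLLOW(A)={$,a}
pass 2: done
  FOLLOW(S)={$,a}  FOLLOW(A)={$,a}

FOLLOW(S) = ["$", "a"]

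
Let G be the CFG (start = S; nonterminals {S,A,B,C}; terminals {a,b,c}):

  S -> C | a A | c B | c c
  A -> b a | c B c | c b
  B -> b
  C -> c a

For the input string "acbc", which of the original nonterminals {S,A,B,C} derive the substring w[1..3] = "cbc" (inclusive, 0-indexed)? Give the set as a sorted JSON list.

CNF form of G:
  S -> T1 A | T2 B | T2 T1 | T2 T2
  A -> T0 T1 | T2 T0 | T2 X3
  B -> b
  C -> T2 T1
  T0 -> b
  T1 -> a
  T2 -> c
  X3 -> B T2

Fill CYK table bottom-up (cells [i..j] with 1 ≤ i ≤ j ≤ 3 only):
  cell(1,1) c: {T2}  orig:{}
  cell(2,2) b: {B,T0}  orig:{B}
  cell(3,3) c: {T2}  orig:{}
  cell(1,2) cb: {A,S}
  cell(2,3) bc: {X3}  orig:{}
  cell(1,3) cbc: {A}

Original NTs in T[1,3] deriving "cbc": ["A"]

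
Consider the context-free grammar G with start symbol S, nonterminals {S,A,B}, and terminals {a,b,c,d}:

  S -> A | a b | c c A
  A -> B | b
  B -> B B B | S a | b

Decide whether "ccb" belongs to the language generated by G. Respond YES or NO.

CNF form of G:
  S -> B X5 | S T0 | T0 T1 | T2 X6 | b
  A -> B X3 | S T0 | b
  B -> B X4 | S T0 | b
  T0 -> a
  T1 -> b
  T2 -> c
  X3 -> B B
  X4 -> B B
  X5 -> B B
  X6 -> T2 A

CYK fill:
  T[0,0] 'c' = {T2}  orig:{}
  T[1,1] 'c' = {T2}  orig:{}
  T[2,2] 'b' = {A,B,S,T1}  orig:{A,B,S}
  T[0,1] 'cc' = ∅
  T[1,2] 'cb' = {X6}  orig:{}
  T[0,2] 'ccb' = {S}

S ∈ T[0,2] ⇒ YES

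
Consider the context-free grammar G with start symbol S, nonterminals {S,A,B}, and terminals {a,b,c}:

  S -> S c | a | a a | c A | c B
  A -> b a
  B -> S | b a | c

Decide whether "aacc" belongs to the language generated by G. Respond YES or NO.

CNF form of G:
  S -> S T2 | T1 T1 | T2 A | T2 B | a
  A -> T0 T1
  B -> S T2 | T0 T1 | T1 T1 | T2 A | T2 B | a | c
  T0 -> b
  T1 -> a
  T2 -> c

Fill CYK table bottom-up:
  T[0,0] 'a' = {B,S,T1}  orig:{B,S}
  T[1,1] 'a' = {B,S,T1}  orig:{B,S}
  T[2,2] 'c' = {B,T2}  orig:{B}
  T[3,3] 'c' = {B,T2}  orig:{B}
  T[0,1] 'aa' = {B,S}
  T[1,2] 'ac' = {B,S}
  T[2,3] 'cc' = {B,S}
  T[0,2] 'aac' = {B,S}
  T[1,3] 'acc' = {B,S}
  T[0,3] 'aacc' = {B,S}

S ∈ T[0,3] ⇒ YES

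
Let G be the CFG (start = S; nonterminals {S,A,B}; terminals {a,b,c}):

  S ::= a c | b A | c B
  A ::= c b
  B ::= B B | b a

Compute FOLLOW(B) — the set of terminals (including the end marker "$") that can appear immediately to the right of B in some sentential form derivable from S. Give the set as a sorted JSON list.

FIRST iteration:
pass 1:
  A via A→c b: +{c}
  B via B→b a: +{b}
  S via S→a c: +{a}
  S via S→b A: +{b}
  S via S→c B: +{c}
  FIRST(S)={a,b,c}  FIRST(A)={c}  FIRST(B)={b}
pass 2: (no change)
  FIRST(S)={a,b,c}  FIRST(A)={c}  FIRST(B)={b}

FOLLOW sets:
FOLLOW(S) := {$}
iter 1:
  B→B B: FOLLOW(B) ⊇ FIRST(B) = {b}; new: +{b}
  S→b A: FOLLOW(A) ⊇ FOLLOW(S) ⊇ {$}; new: +{$}
  S→c B: FOLLOW(B) ⊇ FOLLOW(S) ⊇ {$}; new: +{$}
  FOLLOW[S]={$}  FOLLOW[A]={$}  FOLLOW[B]={$,b}
iter 2: (no change)
  FOLLOW[S]={$}  FOLLOW[A]={$}  FOLLOW[B]={$,b}

FOLLOW(B) = ["$", "b"]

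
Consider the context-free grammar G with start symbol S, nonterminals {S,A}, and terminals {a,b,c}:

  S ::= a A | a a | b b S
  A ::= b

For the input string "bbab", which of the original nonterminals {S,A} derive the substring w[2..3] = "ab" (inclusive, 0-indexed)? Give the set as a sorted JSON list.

Convert to CNF:
  S -> T0 A | T0 T0 | T1 X2
  A -> b
  T0 -> a
  T1 -> b
  X2 -> T1 S

Fill CYK table bottom-up, restricted to cells inside w[2..3]:
  [2..2]={T0}  "a"  orig:{}
  [3..3]={A,T1}  "b"  orig:{A}
  [2..3]={S}  "ab"

Original NTs in T[2,3] deriving "ab": ["S"]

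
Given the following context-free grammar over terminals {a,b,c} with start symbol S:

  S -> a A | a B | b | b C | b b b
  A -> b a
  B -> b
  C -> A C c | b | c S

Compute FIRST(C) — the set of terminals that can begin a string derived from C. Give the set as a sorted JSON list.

FIRST iteration:
iter 1:
  A via A→b a: +{b}
  B via B→b: +{b}
  C via C→A C c: +{b}
  C via C→c S: +{c}
  S via S→a A: +{a}
  S via S→b: +{b}
  FIRST[S]={a,b}  FIRST[A]={b}  FIRST[B]={b}  FIRST[C]={b,c}
iter 2: (stable)
  FIRST[S]={a,b}  FIRST[A]={b}  FIRST[B]={b}  FIRST[C]={b,c}

FIRST(C) = ["b", "c"]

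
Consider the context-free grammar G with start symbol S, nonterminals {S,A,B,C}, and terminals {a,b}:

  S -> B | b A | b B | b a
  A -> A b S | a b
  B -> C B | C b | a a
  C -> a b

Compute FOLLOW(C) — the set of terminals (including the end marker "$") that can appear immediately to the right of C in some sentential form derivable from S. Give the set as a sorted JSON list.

Compute FIRST by fixpoint:
round 1:
  A via A→a b: +{a}
  B via B→a a: +{a}
  C via C→a b: +{a}
  S via S→B: +{a}
  S via S→b A: +{b}
  S: {a,b}  A: {a}  B: {a}  C: {a}
round 2: (stable)
  S: {a,b}  A: {a}  B: {a}  C: {a}

FOLLOW sets:
initialize: $ ∈ FOLLOW(S)
[1]
  A→A b S: FOLLOW(A) ⊇ FIRST(b) = {b}; new: +{b}
  A→A b S: FOLLOW(S) ⊇ FOLLOW(A) ⊇ {b}; new: +{b}
  B→C B: FOLLOW(C) ⊇ FIRST(B) = {a}; new: +{a}
  B→C b: FOLLOW(C) ⊇ FIRST(b) = {b}; new: +{b}
  S→B: FOLLOW(B) ⊇ FOLLOW(S) ⊇ {$,b}; new: +{$,b}
  S→b A: FOLLOW(A) ⊇ FOLLOW(S) ⊇ {$,b}; new: +{$}
  S: {$,b}  A: {$,b}  B: {$,b}  C: {a,b}
[2] done
  S: {$,b}  A: {$,b}  B: {$,b}  C: {a,b}

FOLLOW(C) = ["a", "b"]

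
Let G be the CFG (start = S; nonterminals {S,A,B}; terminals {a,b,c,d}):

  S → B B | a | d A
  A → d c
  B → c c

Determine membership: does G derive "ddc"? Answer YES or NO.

Convert to CNF:
  S -> B B | T0 A | a
  A -> T0 T1
  B -> T1 T1
  T0 -> d
  T1 -> c

Fill CYK table bottom-up:
  cell(0,0) d: {T0}  orig:{}
  cell(1,1) d: {T0}  orig:{}
  cell(2,2) c: {T1}  orig:{}
  cell(0,1) dd: ∅
  cell(1,2) dc: {A}
  cell(0,2) ddc: {S}

S ∈ T[0,2] ⇒ YES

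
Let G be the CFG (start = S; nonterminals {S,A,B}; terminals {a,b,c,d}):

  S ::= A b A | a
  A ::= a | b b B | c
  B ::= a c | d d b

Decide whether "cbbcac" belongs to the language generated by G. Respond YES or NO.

Convert to CNF:
  S -> A X6 | a
  A -> T0 X4 | a | c
  B -> T1 T2 | T3 X5
  T0 -> b
  T1 -> a
  T2 -> c
  T3 -> d
  X4 -> T0 B
  X5 -> T3 T0
  X6 -> T0 A

CYK fill:
  [0..0]={A,T2}  "c"  orig:{A}
  [1..1]={T0}  "b"  orig:{}
  [2..2]={T0}  "b"  orig:{}
  [3..3]={A,T2}  "c"  orig:{A}
  [4..4]={A,S,T1}  "a"  orig:{A,S}
  [5..5]={A,T2}  "c"  orig:{A}
  [0..1]=∅  "cb"
  [1..2]=∅  "bb"
  [2..3]={X6}  "bc"  orig:{}
  [3..4]=∅  "ca"
  [4..5]={B}  "ac"
  [0..2]=∅  "cbb"
  [1..3]=∅  "bbc"
  [2..4]=∅  "bca"
  [3..5]=∅  "cac"
  [0..3]=∅  "cbbc"
  [1..4]=∅  "bbca"
  [2..5]=∅  "bcac"
  [0..4]=∅  "cbbca"
  [1..5]=∅  "bbcac"
  [0..5]=∅  "cbbcac"

S ∉ T[0,5] ⇒ NO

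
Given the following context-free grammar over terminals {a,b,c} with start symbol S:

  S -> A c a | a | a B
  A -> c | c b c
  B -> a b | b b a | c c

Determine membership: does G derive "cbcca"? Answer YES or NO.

CNF form of G:
  S -> A X5 | T2 B | a
  A -> T0 X3 | c
  B -> T0 T0 | T1 X4 | T2 T1
  T0 -> c
  T1 -> b
  T2 -> a
  X3 -> T1 T0
  X4 -> T1 T2
  X5 -> T0 T2

CYK fill:
  cell(0,0) c: {A,T0}  orig:{A}
  cell(1,1) b: {T1}  orig:{}
  cell(2,2) c: {A,T0}  orig:{A}
  cell(3,3) c: {A,T0}  orig:{A}
  cell(4,4) a: {S,T2}  orig:{S}
  cell(0,1) cb: ∅
  cell(1,2) bc: {X3}  orig:{}
  cell(2,3) cc: {B}
  cell(3,4) ca: {X5}  orig:{}
  cell(0,2) cbc: {A}
  cell(1,3) bcc: ∅
  cell(2,4) cca: {S}
  cell(0,3) cbcc: ∅
  cell(1,4) bcca: ∅
  cell(0,4) cbcca: {S}

S ∈ T[0,4] ⇒ YES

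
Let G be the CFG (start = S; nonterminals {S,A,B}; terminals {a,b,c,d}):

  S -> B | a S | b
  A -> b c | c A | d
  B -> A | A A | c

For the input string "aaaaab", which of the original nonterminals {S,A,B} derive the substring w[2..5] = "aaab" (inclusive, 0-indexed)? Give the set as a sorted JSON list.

Convert to CNF:
  S -> A A | T0 T1 | T1 A | T2 S | b | c | d
  A -> T0 T1 | T1 A | d
  B -> A A | T0 T1 | T1 A | c | d
  T0 -> b
  T1 -> c
  T2 -> a

CYK table (by increasing span), restricted to cells inside w[2..5]:
  cell(2,2) a: {T2}  orig:{}
  cell(3,3) a: {T2}  orig:{}
  cell(4,4) a: {T2}  orig:{}
  cell(5,5) b: {S,T0}  orig:{S}
  cell(2,3) aa: ∅
  cell(3,4) aa: ∅
  cell(4,5) ab: {S}
  cell(2,4) aaa: ∅
  cell(3,5) aab: {S}
  cell(2,5) aaab: {S}

Original NTs in T[2,5] deriving "aaab": ["S"]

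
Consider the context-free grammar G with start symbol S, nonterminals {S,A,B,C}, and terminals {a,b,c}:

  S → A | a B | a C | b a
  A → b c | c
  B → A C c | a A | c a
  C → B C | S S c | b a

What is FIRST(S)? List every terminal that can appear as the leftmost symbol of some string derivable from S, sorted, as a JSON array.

FIRST iteration:
round 1:
  A via A→b c: +{b}
  A via A→c: +{c}
  B via B→A C c: +{b,c}
  B via B→a A: +{a}
  C via C→B C: +{a,b,c}
  S via S→A: +{b,c}
  S via S→a B: +{a}
  FIRST(S)={a,b,c}  FIRST(A)={b,c}  FIRST(B)={a,b,c}  FIRST(C)={a,b,c}
round 2: — fixpoint
  FIRST(S)={a,b,c}  FIRST(A)={b,c}  FIRST(B)={a,b,c}  FIRST(C)={a,b,c}

FIRST(S) = ["a", "b", "c"]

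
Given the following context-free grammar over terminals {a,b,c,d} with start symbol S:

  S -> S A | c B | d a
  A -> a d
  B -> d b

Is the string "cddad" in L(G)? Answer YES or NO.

CNF form of G:
  S -> S A | T1 T0 | T3 B
  A -> T0 T1
  B -> T1 T2
  T0 -> a
  T1 -> d
  T2 -> b
  T3 -> c

Fill CYK table bottom-up:
  cell(0,0) c: {T3}  orig:{}
  cell(1,1) d: {T1}  orig:{}
  cell(2,2) d: {T1}  orig:{}
  cell(3,3) a: {T0}  orig:{}
  cell(4,4) d: {T1}  orig:{}
  cell(0,1) cd: ∅
  cell(1,2) dd: ∅
  cell(2,3) da: {S}
  cell(3,4) ad: {A}
  cell(0,2) cdd: ∅
  cell(1,3) dda: ∅
  cell(2,4) dad: ∅
  cell(0,3) cdda: ∅
  cell(1,4) ddad: ∅
  cell(0,4) cddad: ∅

S ∉ T[0,4] ⇒ NO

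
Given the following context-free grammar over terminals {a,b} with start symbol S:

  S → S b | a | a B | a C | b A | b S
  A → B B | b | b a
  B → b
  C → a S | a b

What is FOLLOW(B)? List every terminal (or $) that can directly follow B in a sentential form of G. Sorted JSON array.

Compute FIRST by fixpoint:
[1]
  A via A→b: +{b}
  B via B→b: +{b}
  C via C→a S: +{a}
  S via S→a: +{a}
  S via S→b A: +{b}
  FIRST[S]={a,b}  FIRST[A]={b}  FIRST[B]={b}  FIRST[C]={a}
[2] (no change)
  FIRST[S]={a,b}  FIRST[A]={b}  FIRST[B]={b}  FIRST[C]={a}

FOLLOW iteration:
seed FOLLOW(S) with $
round 1:
  A→B B: FOLLOW(B) ⊇ FIRST(B) = {b}; new: +{b}
  S→S b: FOLLOW(S) ⊇ FIRST(b) = {b}; new: +{b}
  S→a B: FOLLOW(B) ⊇ FOLLOW(S) ⊇ {$,b}; new: +{$}
  S→a C: FOLLOW(C) ⊇ FOLLOW(S) ⊇ {$,b}; new: +{$,b}
  S→b A: FOLLOW(A) ⊇ FOLLOW(S) ⊇ {$,b}; new: +{$,b}
  S: {$,b}  A: {$,b}  B: {$,b}  C: {$,b}
round 2: (stable)
  S: {$,b}  A: {$,b}  B: {$,b}  C: {$,b}

FOLLOW(B) = ["$", "b"]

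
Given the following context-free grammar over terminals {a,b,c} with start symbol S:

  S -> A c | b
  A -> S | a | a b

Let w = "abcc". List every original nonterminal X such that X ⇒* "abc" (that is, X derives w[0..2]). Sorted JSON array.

Convert to CNF:
  S -> A T0 | b
  A -> A T0 | T1 T2 | a | b
  T0 -> c
  T1 -> a
  T2 -> b

CYK table (by increasing span) (cells [i..j] with 0 ≤ i ≤ j ≤ 2 only):
  T[0,0] 'a' = {A,T1}  orig:{A}
  T[1,1] 'b' = {A,S,T2}  orig:{A,S}
  T[2,2] 'c' = {T0}  orig:{}
  T[0,1] 'ab' = {A}
  T[1,2] 'bc' = {A,S}
  T[0,2] 'abc' = {A,S}

Original NTs in T[0,2] deriving "abc": ["A", "S"]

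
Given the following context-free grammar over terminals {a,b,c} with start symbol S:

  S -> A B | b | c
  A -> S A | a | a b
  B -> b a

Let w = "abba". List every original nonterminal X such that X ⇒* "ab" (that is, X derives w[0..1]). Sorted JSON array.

Convert to CNF:
  S -> A B | b | c
  A -> S A | T0 T1 | a
  B -> T1 T0
  T0 -> a
  T1 -> b

CYK fill — only the sub-triangle for w[0..1]:
  cell(0,0) a: {A,T0}  orig:{A}
  cell(1,1) b: {S,T1}  orig:{S}
  cell(0,1) ab: {A}

Original NTs in T[0,1] deriving "ab": ["A"]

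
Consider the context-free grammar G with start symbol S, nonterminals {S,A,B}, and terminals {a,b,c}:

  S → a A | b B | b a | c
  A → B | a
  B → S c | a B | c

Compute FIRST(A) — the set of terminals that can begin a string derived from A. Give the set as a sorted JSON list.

FIRST sets, iterate to fixpoint:
[1]
  A via A→a: +{a}
  B via B→a B: +{a}
  B via B→c: +{c}
  S via S→a A: +{a}
  S via S→b B: +{b}
  S via S→c: +{c}
  FIRST[S]={a,b,c}  FIRST[A]={a}  FIRST[B]={a,c}
[2]
  A via A→B: +{c}
  B via B→S c: +{b}
  FIRST[S]={a,b,c}  FIRST[A]={a,c}  FIRST[B]={a,b,c}
[3]
  A via A→B: +{b}
  FIRST[S]={a,b,c}  FIRST[A]={a,b,c}  FIRST[B]={a,b,c}
[4] done
  FIRST[S]={a,b,c}  FIRST[A]={a,b,c}  FIRST[B]={a,b,c}

FIRST(A) = ["a", "b", "c"]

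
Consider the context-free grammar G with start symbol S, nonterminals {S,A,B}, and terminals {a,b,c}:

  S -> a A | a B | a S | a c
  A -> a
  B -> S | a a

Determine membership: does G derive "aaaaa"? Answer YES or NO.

CNF form of G:
  S -> T0 A | T0 B | T0 S | T0 T1
  A -> a
  B -> T0 A | T0 B | T0 S | T0 T0 | T0 T1
  T0 -> a
  T1 -> c

CYK table (by increasing span):
  [0..0]={A,T0}  "a"  orig:{A}
  [1..1]={A,T0}  "a"  orig:{A}
  [2..2]={A,T0}  "a"  orig:{A}
  [3..3]={A,T0}  "a"  orig:{A}
  [4..4]={A,T0}  "a"  orig:{A}
  [0..1]={B,S}  "aa"
  [1..2]={B,S}  "aa"
  [2..3]={B,S}  "aa"
  [3..4]={B,S}  "aa"
  [0..2]={B,S}  "aaa"
  [1..3]={B,S}  "aaa"
  [2..4]={B,S}  "aaa"
  [0..3]={B,S}  "aaaa"
  [1..4]={B,S}  "aaaa"
  [0..4]={B,S}  "aaaaa"

S ∈ T[0,4] ⇒ YES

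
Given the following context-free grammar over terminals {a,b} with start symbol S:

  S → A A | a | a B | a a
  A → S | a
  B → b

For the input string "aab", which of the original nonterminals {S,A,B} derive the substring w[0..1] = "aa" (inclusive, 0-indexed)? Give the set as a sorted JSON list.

Convert to CNF:
  S -> A A | T0 B | T0 T0 | a
  A -> A A | T0 B | T0 T0 | a
  B -> b
  T0 -> a

Fill CYK table bottom-up — only the sub-triangle for w[0..1]:
  T[0,0] 'a' = {A,S,T0}  orig:{A,S}
  T[1,1] 'a' = {A,S,T0}  orig:{A,S}
  T[0,1] 'aa' = {A,S}

Original NTs in T[0,1] deriving "aa": ["A", "S"]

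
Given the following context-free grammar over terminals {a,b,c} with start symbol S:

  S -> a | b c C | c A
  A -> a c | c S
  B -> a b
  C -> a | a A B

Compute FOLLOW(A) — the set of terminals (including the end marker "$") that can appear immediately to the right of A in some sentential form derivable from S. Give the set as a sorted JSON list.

FIRST sets, iterate to fixpoint:
round 1:
  A via A→a c: +{a}
  A via A→c S: +{c}
  B via B→a b: +{a}
  C via C→a: +{a}
  S via S→a: +{a}
  S via S→b c C: +{b}
  S via S→c A: +{c}
  S: {a,b,c}  A: {a,c}  B: {a}  C: {a}
round 2: done
  S: {a,b,c}  A: {a,c}  B: {a}  C: {a}

Compute FOLLOW by fixpoint:
FOLLOW(S) := {$}
iter 1:
  C→a A B: FOLLOW(A) ⊇ FIRST(B) = {a}; new: +{a}
  S→b c C: FOLLOW(C) ⊇ FOLLOW(S) ⊇ {$}; new: +{$}
  S→c A: FOLLOW(A) ⊇ FOLLOW(S) ⊇ {$}; new: +{$}
  S: {$}  A: {$,a}  B: {}  C: {$}
iter 2:
  A→c S: FOLLOW(S) ⊇ FOLLOW(A) ⊇ {$,a}; new: +{a}
  C→a A B: FOLLOW(B) ⊇ FOLLOW(C) ⊇ {$}; new: +{$}
  S→b c C: FOLLOW(C) ⊇ FOLLOW(S) ⊇ {$,a}; new: +{a}
  S: {$,a}  A: {$,a}  B: {$}  C: {$,a}
iter 3:
  C→a A B: FOLLOW(B) ⊇ FOLLOW(C) ⊇ {$,a}; new: +{a}
  S: {$,a}  A: {$,a}  B: {$,a}  C: {$,a}
iter 4: done
  S: {$,a}  A: {$,a}  B: {$,a}  C: {$,a}

FOLLOW(A) = ["$", "a"]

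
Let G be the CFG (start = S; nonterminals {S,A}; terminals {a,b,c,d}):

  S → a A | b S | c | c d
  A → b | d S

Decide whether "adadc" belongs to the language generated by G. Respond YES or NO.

CNF form of G:
  S -> T1 A | T2 S | T3 T0 | c
  A -> T0 S | b
  T0 -> d
  T1 -> a
  T2 -> b
  T3 -> c

CYK table (by increasing span):
  T[0,0] 'a' = {T1}  orig:{}
  T[1,1] 'd' = {T0}  orig:{}
  T[2,2] 'a' = {T1}  orig:{}
  T[3,3] 'd' = {T0}  orig:{}
  T[4,4] 'c' = {S,T3}  orig:{S}
  T[0,1] 'ad' = ∅
  T[1,2] 'da' = ∅
  T[2,3] 'ad' = ∅
  T[3,4] 'dc' = {A}
  T[0,2] 'ada' = ∅
  T[1,3] 'dad' = ∅
  T[2,4] 'adc' = {S}
  T[0,3] 'adad' = ∅
  T[1,4] 'dadc' = {A}
  T[0,4] 'adadc' = {S}

S ∈ T[0,4] ⇒ YES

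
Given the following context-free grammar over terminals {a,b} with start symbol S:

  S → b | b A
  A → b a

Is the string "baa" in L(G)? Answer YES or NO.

Convert to CNF:
  S -> T0 A | b
  A -> T0 T1
  T0 -> b
  T1 -> a

CYK fill:
  cell(0,0) b: {S,T0}  orig:{S}
  cell(1,1) a: {T1}  orig:{}
  cell(2,2) a: {T1}  orig:{}
  cell(0,1) ba: {A}
  cell(1,2) aa: ∅
  cell(0,2) baa: ∅

S ∉ T[0,2] ⇒ NO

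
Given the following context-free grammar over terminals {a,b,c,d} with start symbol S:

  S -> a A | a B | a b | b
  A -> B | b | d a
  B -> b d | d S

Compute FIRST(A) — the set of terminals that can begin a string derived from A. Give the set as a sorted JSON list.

Compute FIRST by fixpoint:
round 1:
  A via A→b: +{b}
  A via A→d a: +{d}
  B via B→b d: +{b}
  B via B→d S: +{d}
  S via S→a A: +{a}
  S via S→b: +{b}
  FIRST[S]={a,b}  FIRST[A]={b,d}  FIRST[B]={b,d}
round 2: — fixpoint
  FIRST[S]={a,b}  FIRST[A]={b,d}  FIRST[B]={b,d}

FIRST(A) = ["b", "d"]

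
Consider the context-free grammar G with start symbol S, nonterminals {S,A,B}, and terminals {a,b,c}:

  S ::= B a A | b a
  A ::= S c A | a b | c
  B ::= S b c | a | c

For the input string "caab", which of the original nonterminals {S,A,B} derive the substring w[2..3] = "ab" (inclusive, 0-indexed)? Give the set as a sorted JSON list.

CNF form of G:
  S -> B X5 | T2 T1
  A -> S X3 | T1 T2 | c
  B -> S X4 | a | c
  T0 -> c
  T1 -> a
  T2 -> b
  X3 -> T0 A
  X4 -> T2 T0
  X5 -> T1 A

CYK fill (cells [i..j] with 2 ≤ i ≤ j ≤ 3 only):
  [2..2]={B,T1}  "a"  orig:{B}
  [3..3]={T2}  "b"  orig:{}
  [2..3]={A}  "ab"

Original NTs in T[2,3] deriving "ab": ["A"]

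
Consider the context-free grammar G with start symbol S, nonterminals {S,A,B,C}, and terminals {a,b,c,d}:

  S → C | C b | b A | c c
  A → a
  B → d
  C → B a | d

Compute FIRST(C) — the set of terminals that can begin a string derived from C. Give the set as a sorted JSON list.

FIRST iteration:
[1]
  A via A→a: +{a}
  B via B→d: +{d}
  C via C→B a: +{d}
  S via S→C: +{d}
  S via S→b A: +{b}
  S via S→c c: +{c}
  FIRST[S]={b,c,d}  FIRST[A]={a}  FIRST[B]={d}  FIRST[C]={d}
[2] — fixpoint
  FIRST[S]={b,c,d}  FIRST[A]={a}  FIRST[B]={d}  FIRST[C]={d}

FIRST(C) = ["d"]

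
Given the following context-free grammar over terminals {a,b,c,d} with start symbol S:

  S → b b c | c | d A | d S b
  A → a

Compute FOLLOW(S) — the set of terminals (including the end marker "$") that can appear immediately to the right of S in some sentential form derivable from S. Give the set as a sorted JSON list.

FIRST sets, iterate to fixpoint:
round 1:
  A via A→a: +{a}
  S via S→b b c: +{b}
  S via S→c: +{c}
  S via S→d A: +{d}
  FIRST(S)={b,c,d}  FIRST(A)={a}
round 2: done
  FIRST(S)={b,c,d}  FIRST(A)={a}

Compute FOLLOW by fixpoint:
FOLLOW(S) := {$}
iter 1:
  S→d A: FOLLOW(A) ⊇ FOLLOW(S) ⊇ {$}; new: +{$}
  S→d S b: FOLLOW(S) ⊇ FIRST(b) = {b}; new: +{b}
  S: {$,b}  A: {$}
iter 2:
  S→d A: FOLLOW(A) ⊇ FOLLOW(S) ⊇ {$,b}; new: +{b}
  S: {$,b}  A: {$,b}
iter 3: (stable)
  S: {$,b}  A: {$,b}

FOLLOW(S) = ["$", "b"]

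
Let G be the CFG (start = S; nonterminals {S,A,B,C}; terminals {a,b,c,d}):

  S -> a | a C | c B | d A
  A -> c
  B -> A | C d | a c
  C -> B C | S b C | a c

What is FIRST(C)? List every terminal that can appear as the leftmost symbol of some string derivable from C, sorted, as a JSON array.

FIRST sets, iterate to fixpoint:
[1]
  A via A→c: +{c}
  B via B→A: +{c}
  B via B→a c: +{a}
  C via C→B C: +{a,c}
  S via S→a: +{a}
  S via S→c B: +{c}
  S via S→d A: +{d}
  FIRST(S)={a,c,d}  FIRST(A)={c}  FIRST(B)={a,c}  FIRST(C)={a,c}
[2]
  C via C→S b C: +{d}
  FIRST(S)={a,c,d}  FIRST(A)={c}  FIRST(B)={a,c}  FIRST(C)={a,c,d}
[3]
  B via B→C d: +{d}
  FIRST(S)={a,c,d}  FIRST(A)={c}  FIRST(B)={a,c,d}  FIRST(C)={a,c,d}
[4] (no change)
  FIRST(S)={a,c,d}  FIRST(A)={c}  FIRST(B)={a,c,d}  FIRST(C)={a,c,d}

FIRST(C) = ["a", "c", "d"]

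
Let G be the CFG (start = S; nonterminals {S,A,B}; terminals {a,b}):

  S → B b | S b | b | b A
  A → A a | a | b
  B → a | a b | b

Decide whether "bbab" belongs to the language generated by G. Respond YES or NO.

CNF form of G:
  S -> B T1 | S T1 | T1 A | b
  A -> A T0 | a | b
  B -> T0 T1 | a | b
  T0 -> a
  T1 -> b

Fill CYK table bottom-up:
  [0..0]={A,B,S,T1}  "b"  orig:{A,B,S}
  [1..1]={A,B,S,T1}  "b"  orig:{A,B,S}
  [2..2]={A,B,T0}  "a"  orig:{A,B}
  [3..3]={A,B,S,T1}  "b"  orig:{A,B,S}
  [0..1]={S}  "bb"
  [1..2]={A,S}  "ba"
  [2..3]={B,S}  "ab"
  [0..2]={S}  "bba"
  [1..3]={S}  "bab"
  [0..3]={S}  "bbab"

S ∈ T[0,3] ⇒ YES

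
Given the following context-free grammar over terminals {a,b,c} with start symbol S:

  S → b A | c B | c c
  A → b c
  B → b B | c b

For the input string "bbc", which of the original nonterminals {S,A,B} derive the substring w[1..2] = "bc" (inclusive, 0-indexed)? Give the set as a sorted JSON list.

Convert to CNF:
  S -> T0 A | T1 B | T1 T1
  A -> T0 T1
  B -> T0 B | T1 T0
  T0 -> b
  T1 -> c

CYK fill (cells [i..j] with 1 ≤ i ≤ j ≤ 2 only):
  [1..1]={T0}  "b"  orig:{}
  [2..2]={T1}  "c"  orig:{}
  [1..2]={A}  "bc"

Original NTs in T[1,2] deriving "bc": ["A"]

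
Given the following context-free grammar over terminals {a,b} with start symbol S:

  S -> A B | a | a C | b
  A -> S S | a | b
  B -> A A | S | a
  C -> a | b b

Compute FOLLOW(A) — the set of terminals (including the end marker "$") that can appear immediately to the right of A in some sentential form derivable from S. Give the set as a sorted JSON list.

FIRST iteration:
[1]
  A via A→a: +{a}
  A via A→b: +{b}
  B via B→A A: +{a,b}
  C via C→a: +{a}
  C via C→b b: +{b}
  S via S→A B: +{a,b}
  FIRST(S)={a,b}  FIRST(A)={a,b}  FIRST(B)={a,b}  FIRST(C)={a,b}
[2] (no change)
  FIRST(S)={a,b}  FIRST(A)={a,b}  FIRST(B)={a,b}  FIRST(C)={a,b}

FOLLOW iteration:
initialize: $ ∈ FOLLOW(S)
round 1:
  A→S S: FOLLOW(S) ⊇ FIRST(S) = {a,b}; new: +{a,b}
  B→A A: FOLLOW(A) ⊇ FIRST(A) = {a,b}; new: +{a,b}
  S→A B: FOLLOW(B) ⊇ FOLLOW(S) ⊇ {$,a,b}; new: +{$,a,b}
  S→a C: FOLLOW(C) ⊇ FOLLOW(S) ⊇ {$,a,b}; new: +{$,a,b}
  FOLLOW[S]={$,a,b}  FOLLOW[A]={a,b}  FOLLOW[B]={$,a,b}  FOLLOW[C]={$,a,b}
round 2:
  B→A A: FOLLOW(A) ⊇ FOLLOW(B) ⊇ {$,a,b}; new: +{$}
  FOLLOW[S]={$,a,b}  FOLLOW[A]={$,a,b}  FOLLOW[B]={$,a,b}  FOLLOW[C]={$,a,b}
round 3: (stable)
  FOLLOW[S]={$,a,b}  FOLLOW[A]={$,a,b}  FOLLOW[B]={$,a,b}  FOLLOW[C]={$,a,b}

FOLLOW(A) = ["$", "a", "b"]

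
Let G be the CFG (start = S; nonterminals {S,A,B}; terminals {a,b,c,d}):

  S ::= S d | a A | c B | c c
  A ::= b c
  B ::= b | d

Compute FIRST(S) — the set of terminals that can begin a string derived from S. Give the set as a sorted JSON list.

FIRST iteration:
[1]
  A via A→b c: +{b}
  B via B→b: +{b}
  B via B→d: +{d}
  S via S→a A: +{a}
  S via S→c B: +{c}
  FIRST[S]={a,c}  FIRST[A]={b}  FIRST[B]={b,d}
[2] (stable)
  FIRST[S]={a,c}  FIRST[A]={b}  FIRST[B]={b,d}

FIRST(S) = ["a", "c"]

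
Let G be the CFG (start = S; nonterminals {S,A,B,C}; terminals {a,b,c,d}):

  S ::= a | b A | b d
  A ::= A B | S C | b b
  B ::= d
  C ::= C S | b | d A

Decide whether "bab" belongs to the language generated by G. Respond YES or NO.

CNF form of G:
  S -> T0 A | T0 T1 | a
  A -> A B | S C | T0 T0
  B -> d
  C -> C S | T1 A | b
  T0 -> b
  T1 -> d

Fill CYK table bottom-up:
  cell(0,0) b: {C,T0}  orig:{C}
  cell(1,1) a: {S}
  cell(2,2) b: {C,T0}  orig:{C}
  cell(0,1) ba: {C}
  cell(1,2) ab: {A}
  cell(0,2) bab: {S}

S ∈ T[0,2] ⇒ YES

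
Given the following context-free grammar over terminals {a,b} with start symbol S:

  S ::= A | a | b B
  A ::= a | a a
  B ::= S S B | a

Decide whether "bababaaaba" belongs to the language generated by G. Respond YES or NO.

CNF form of G:
  S -> T0 T0 | T1 B | a
  A -> T0 T0 | a
  B -> S X2 | a
  T0 -> a
  T1 -> b
  X2 -> S B

CYK table (by increasing span):
  [0..0]={T1}  "b"  orig:{}
  [1..1]={A,B,S,T0}  "a"  orig:{A,B,S}
  [2..2]={T1}  "b"  orig:{}
  [3..3]={A,B,S,T0}  "a"  orig:{A,B,S}
  [4..4]={T1}  "b"  orig:{}
  [5..5]={A,B,S,T0}  "a"  orig:{A,B,S}
  [6..6]={A,B,S,T0}  "a"  orig:{A,B,S}
  [7..7]={A,B,S,T0}  "a"  orig:{A,B,S}
  [8..8]={T1}  "b"  orig:{}
  [9..9]={A,B,S,T0}  "a"  orig:{A,B,S}
  [0..1]={S}  "ba"
  [1..2]=∅  "ab"
  [2..3]={S}  "ba"
  [3..4]=∅  "ab"
  [4..5]={S}  "ba"
  [5..6]={A,S,X2}  "aa"  orig:{A,S}
  [6..7]={A,S,X2}  "aa"  orig:{A,S}
  [7..8]=∅  "ab"
  [8..9]={S}  "ba"
  [0..2]=∅  "bab"
  [1..3]=∅  "aba"
  [2..4]=∅  "bab"
  [3..5]=∅  "aba"
  [4..6]={X2}  "baa"  orig:{}
  [5..7]={B,X2}  "aaa"  orig:{B}
  [6..8]=∅  "aab"
  [7..9]=∅  "aba"
  [0..3]=∅  "baba"
  [1..4]=∅  "abab"
  [2..5]=∅  "baba"
  [3..6]={B}  "abaa"
  [4..7]={B,S}  "baaa"
  [5..8]=∅  "aaab"
  [6..9]=∅  "aaba"
  [0..4]=∅  "babab"
  [1..5]=∅  "ababa"
  [2..6]={B,S}  "babaa"
  [3..7]={X2}  "abaaa"  orig:{}
  [4..8]=∅  "baaab"
  [5..9]=∅  "aaaba"
  [0..5]=∅  "bababa"
  [1..6]={X2}  "ababaa"  orig:{}
  [2..7]={X2}  "babaaa"  orig:{}
  [3..8]=∅  "abaaab"
  [4..9]=∅  "baaaba"
  [0..6]={X2}  "bababaa"  orig:{}
  [1..7]={B}  "ababaaa"
  [2..8]=∅  "babaaab"
  [3..9]=∅  "abaaaba"
  [0..7]={B,S}  "bababaaa"
  [1..8]=∅  "ababaaab"
  [2..9]=∅  "babaaaba"
  [0..8]=∅  "bababaaab"
  [1..9]=∅  "ababaaaba"
  [0..9]=∅  "bababaaaba"

S ∉ T[0,9] ⇒ NO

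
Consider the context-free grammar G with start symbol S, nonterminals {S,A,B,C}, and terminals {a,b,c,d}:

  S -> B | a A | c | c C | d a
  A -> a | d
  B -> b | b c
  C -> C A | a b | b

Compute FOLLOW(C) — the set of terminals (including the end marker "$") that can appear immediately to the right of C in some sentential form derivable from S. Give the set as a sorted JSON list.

FIRST iteration:
iter 1:
  A via A→a: +{a}
  A via A→d: +{d}
  B via B→b: +{b}
  C via C→a b: +{a}
  C via C→b: +{b}
  S via S→B: +{b}
  S via S→a A: +{a}
  S via S→c: +{c}
  S via S→d a: +{d}
  S: {a,b,c,d}  A: {a,d}  B: {b}  C: {a,b}
iter 2: done
  S: {a,b,c,d}  A: {a,d}  B: {b}  C: {a,b}

Compute FOLLOW by fixpoint:
FOLLOW(S) := {$}
round 1:
  C→C A: FOLLOW(C) ⊇ FIRST(A) = {a,d}; new: +{a,d}
  C→C A: FOLLOW(A) ⊇ FOLLOW(C) ⊇ {a,d}; new: +{a,d}
  S→B: FOLLOW(B) ⊇ FOLLOW(S) ⊇ {$}; new: +{$}
  S→a A: FOLLOW(A) ⊇ FOLLOW(S) ⊇ {$}; new: +{$}
  S→c C: FOLLOW(C) ⊇ FOLLOW(S) ⊇ {$}; new: +{$}
  S: {$}  A: {$,a,d}  B: {$}  C: {$,a,d}
round 2: done
  S: {$}  A: {$,a,d}  B: {$}  C: {$,a,d}

FOLLOW(C) = ["$", "a", "d"]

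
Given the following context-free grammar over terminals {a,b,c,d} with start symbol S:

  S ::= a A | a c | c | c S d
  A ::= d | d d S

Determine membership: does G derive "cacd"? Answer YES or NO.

Convert to CNF:
  S -> T1 A | T1 T2 | T2 X4 | c
  A -> T0 X3 | d
  T0 -> d
  T1 -> a
  T2 -> c
  X3 -> T0 S
  X4 -> S T0

CYK fill:
  T[0,0] 'c' = {S,T2}  orig:{S}
  T[1,1] 'a' = {T1}  orig:{}
  T[2,2] 'c' = {S,T2}  orig:{S}
  T[3,3] 'd' = {A,T0}  orig:{A}
  T[0,1] 'ca' = ∅
  T[1,2] 'ac' = {S}
  T[2,3] 'cd' = {X4}  orig:{}
  T[0,2] 'cac' = ∅
  T[1,3] 'acd' = {X4}  orig:{}
  T[0,3] 'cacd' = {S}

S ∈ T[0,3] ⇒ YES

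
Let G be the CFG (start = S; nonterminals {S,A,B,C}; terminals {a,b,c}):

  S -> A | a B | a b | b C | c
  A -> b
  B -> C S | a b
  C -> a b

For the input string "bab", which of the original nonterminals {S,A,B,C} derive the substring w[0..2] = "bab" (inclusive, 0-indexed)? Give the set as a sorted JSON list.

CNF form of G:
  S -> T0 B | T0 T1 | T1 C | b | c
  A -> b
  B -> C S | T0 T1
  C -> T0 T1
  T0 -> a
  T1 -> b

CYK fill (cells [i..j] with 0 ≤ i ≤ j ≤ 2 only):
  cell(0,0) b: {A,S,T1}  orig:{A,S}
  cell(1,1) a: {T0}  orig:{}
  cell(2,2) b: {A,S,T1}  orig:{A,S}
  cell(0,1) ba: ∅
  cell(1,2) ab: {B,C,S}
  cell(0,2) bab: {S}

Original NTs in T[0,2] deriving "bab": ["S"]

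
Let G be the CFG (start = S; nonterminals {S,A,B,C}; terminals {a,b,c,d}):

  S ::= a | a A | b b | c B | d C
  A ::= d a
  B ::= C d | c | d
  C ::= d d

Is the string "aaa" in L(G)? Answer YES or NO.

Convert to CNF:
  S -> T0 C | T1 A | T2 T2 | T3 B | a
  A -> T0 T1
  B -> C T0 | c | d
  C -> T0 T0
  T0 -> d
  T1 -> a
  T2 -> b
  T3 -> c

CYK fill:
  cell(0,0) a: {S,T1}  orig:{S}
  cell(1,1) a: {S,T1}  orig:{S}
  cell(2,2) a: {S,T1}  orig:{S}
  cell(0,1) aa: ∅
  cell(1,2) aa: ∅
  cell(0,2) aaa: ∅

S ∉ T[0,2] ⇒ NO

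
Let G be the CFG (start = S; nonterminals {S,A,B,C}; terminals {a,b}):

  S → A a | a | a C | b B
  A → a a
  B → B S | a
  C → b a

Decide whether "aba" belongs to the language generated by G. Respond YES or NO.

CNF form of G:
  S -> A T0 | T0 C | T1 B | a
  A -> T0 T0
  B -> B S | a
  C -> T1 T0
  T0 -> a
  T1 -> b

Fill CYK table bottom-up:
  T[0,0] 'a' = {B,S,T0}  orig:{B,S}
  T[1,1] 'b' = {T1}  orig:{}
  T[2,2] 'a' = {B,S,T0}  orig:{B,S}
  T[0,1] 'ab' = ∅
  T[1,2] 'ba' = {C,S}
  T[0,2] 'aba' = {B,S}

S ∈ T[0,2] ⇒ YES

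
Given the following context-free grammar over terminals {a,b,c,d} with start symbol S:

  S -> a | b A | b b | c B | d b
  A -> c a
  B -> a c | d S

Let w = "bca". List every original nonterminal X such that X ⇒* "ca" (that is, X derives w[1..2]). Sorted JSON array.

CNF form of G:
  S -> T0 B | T2 T3 | T3 A | T3 T3 | a
  A -> T0 T1
  B -> T1 T0 | T2 S
  T0 -> c
  T1 -> a
  T2 -> d
  T3 -> b

CYK fill, restricted to cells inside w[1..2]:
  T[1,1] 'c' = {T0}  orig:{}
  T[2,2] 'a' = {S,T1}  orig:{S}
  T[1,2] 'ca' = {A}

Original NTs in T[1,2] deriving "ca": ["A"]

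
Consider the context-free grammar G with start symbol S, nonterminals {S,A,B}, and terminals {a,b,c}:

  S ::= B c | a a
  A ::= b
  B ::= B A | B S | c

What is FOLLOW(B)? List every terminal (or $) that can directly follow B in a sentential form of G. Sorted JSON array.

FIRST iteration:
iter 1:
  A via A→b: +{b}
  B via B→c: +{c}
  S via S→B c: +{c}
  S via S→a a: +{a}
  FIRST(S)={a,c}  FIRST(A)={b}  FIRST(B)={c}
iter 2: (stable)
  FIRST(S)={a,c}  FIRST(A)={b}  FIRST(B)={c}

Compute FOLLOW by fixpoint:
initialize: $ ∈ FOLLOW(S)
pass 1:
  B→B A: FOLLOW(B) ⊇ FIRST(A) = {b}; new: +{b}
  B→B A: FOLLOW(A) ⊇ FOLLOW(B) ⊇ {b}; new: +{b}
  B→B S: FOLLOW(B) ⊇ FIRST(S) = {a,c}; new: +{a,c}
  B→B S: FOLLOW(S) ⊇ FOLLOW(B) ⊇ {a,b,c}; new: +{a,b,c}
  FOLLOW(S)={$,a,b,c}  FOLLOW(A)={b}  FOLLOW(B)={a,b,c}
pass 2:
  B→B A: FOLLOW(A) ⊇ FOLLOW(B) ⊇ {a,b,c}; new: +{a,c}
  FOLLOW(S)={$,a,b,c}  FOLLOW(A)={a,b,c}  FOLLOW(B)={a,b,c}
pass 3: (no change)
  FOLLOW(S)={$,a,b,c}  FOLLOW(A)={a,b,c}  FOLLOW(B)={a,b,c}

FOLLOW(B) = ["a", "b", "c"]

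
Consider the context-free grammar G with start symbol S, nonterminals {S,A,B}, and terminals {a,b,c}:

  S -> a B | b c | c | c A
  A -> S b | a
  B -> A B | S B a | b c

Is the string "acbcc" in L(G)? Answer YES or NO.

CNF form of G:
  S -> T0 T2 | T1 B | T2 A | c
  A -> S T0 | a
  B -> A B | S X3 | T0 T2
  T0 -> b
  T1 -> a
  T2 -> c
  X3 -> B T1

CYK table (by increasing span):
  [0..0]={A,T1}  "a"  orig:{A}
  [1..1]={S,T2}  "c"  orig:{S}
  [2..2]={T0}  "b"  orig:{}
  [3..3]={S,T2}  "c"  orig:{S}
  [4..4]={S,T2}  "c"  orig:{S}
  [0..1]=∅  "ac"
  [1..2]={A}  "cb"
  [2..3]={B,S}  "bc"
  [3..4]=∅  "cc"
  [0..2]=∅  "acb"
  [1..3]=∅  "cbc"
  [2..4]=∅  "bcc"
  [0..3]=∅  "acbc"
  [1..4]=∅  "cbcc"
  [0..4]=∅  "acbcc"

S ∉ T[0,4] ⇒ NO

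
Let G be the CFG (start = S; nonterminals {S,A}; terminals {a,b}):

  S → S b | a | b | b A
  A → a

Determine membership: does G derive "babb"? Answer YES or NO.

CNF form of G:
  S -> S T0 | T0 A | a | b
  A -> a
  T0 -> b

CYK table (by increasing span):
  T[0,0] 'b' = {S,T0}  orig:{S}
  T[1,1] 'a' = {A,S}
  T[2,2] 'b' = {S,T0}  orig:{S}
  T[3,3] 'b' = {S,T0}  orig:{S}
  T[0,1] 'ba' = {S}
  T[1,2] 'ab' = {S}
  T[2,3] 'bb' = {S}
  T[0,2] 'bab' = {S}
  T[1,3] 'abb' = {S}
  T[0,3] 'babb' = {S}

S ∈ T[0,3] ⇒ YES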